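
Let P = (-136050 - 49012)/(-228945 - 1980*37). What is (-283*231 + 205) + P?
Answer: -19693910378/302205 ≈ -65167.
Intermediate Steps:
P = 185062/302205 (P = -185062/(-228945 - 73260) = -185062/(-302205) = -185062*(-1/302205) = 185062/302205 ≈ 0.61237)
(-283*231 + 205) + P = (-283*231 + 205) + 185062/302205 = (-65373 + 205) + 185062/302205 = -65168 + 185062/302205 = -19693910378/302205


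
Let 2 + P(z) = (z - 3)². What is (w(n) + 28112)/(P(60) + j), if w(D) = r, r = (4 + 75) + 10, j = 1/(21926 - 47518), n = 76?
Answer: 721719992/83097223 ≈ 8.6852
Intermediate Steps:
j = -1/25592 (j = 1/(-25592) = -1/25592 ≈ -3.9075e-5)
r = 89 (r = 79 + 10 = 89)
w(D) = 89
P(z) = -2 + (-3 + z)² (P(z) = -2 + (z - 3)² = -2 + (-3 + z)²)
(w(n) + 28112)/(P(60) + j) = (89 + 28112)/((-2 + (-3 + 60)²) - 1/25592) = 28201/((-2 + 57²) - 1/25592) = 28201/((-2 + 3249) - 1/25592) = 28201/(3247 - 1/25592) = 28201/(83097223/25592) = 28201*(25592/83097223) = 721719992/83097223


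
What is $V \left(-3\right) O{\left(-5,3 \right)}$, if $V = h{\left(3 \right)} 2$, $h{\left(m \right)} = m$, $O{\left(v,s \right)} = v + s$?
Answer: $36$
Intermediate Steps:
$O{\left(v,s \right)} = s + v$
$V = 6$ ($V = 3 \cdot 2 = 6$)
$V \left(-3\right) O{\left(-5,3 \right)} = 6 \left(-3\right) \left(3 - 5\right) = \left(-18\right) \left(-2\right) = 36$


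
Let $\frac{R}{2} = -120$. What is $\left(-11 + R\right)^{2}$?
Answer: $63001$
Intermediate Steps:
$R = -240$ ($R = 2 \left(-120\right) = -240$)
$\left(-11 + R\right)^{2} = \left(-11 - 240\right)^{2} = \left(-251\right)^{2} = 63001$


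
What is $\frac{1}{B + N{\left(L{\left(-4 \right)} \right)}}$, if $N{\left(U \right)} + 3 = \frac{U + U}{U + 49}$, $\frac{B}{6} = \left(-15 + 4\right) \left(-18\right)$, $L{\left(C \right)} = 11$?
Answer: $\frac{30}{35561} \approx 0.00084362$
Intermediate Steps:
$B = 1188$ ($B = 6 \left(-15 + 4\right) \left(-18\right) = 6 \left(\left(-11\right) \left(-18\right)\right) = 6 \cdot 198 = 1188$)
$N{\left(U \right)} = -3 + \frac{2 U}{49 + U}$ ($N{\left(U \right)} = -3 + \frac{U + U}{U + 49} = -3 + \frac{2 U}{49 + U}$)
$\frac{1}{B + N{\left(L{\left(-4 \right)} \right)}} = \frac{1}{1188 + \frac{-147 - 11}{49 + 11}} = \frac{1}{1188 + \frac{-147 - 11}{60}} = \frac{1}{1188 + \frac{1}{60} \left(-158\right)} = \frac{1}{1188 - \frac{79}{30}} = \frac{1}{\frac{35561}{30}} = \frac{30}{35561}$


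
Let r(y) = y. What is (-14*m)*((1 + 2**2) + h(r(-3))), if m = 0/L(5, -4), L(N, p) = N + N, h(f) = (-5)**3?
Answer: 0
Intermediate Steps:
h(f) = -125
L(N, p) = 2*N
m = 0 (m = 0/((2*5)) = 0/10 = 0*(1/10) = 0)
(-14*m)*((1 + 2**2) + h(r(-3))) = (-14*0)*((1 + 2**2) - 125) = 0*((1 + 4) - 125) = 0*(5 - 125) = 0*(-120) = 0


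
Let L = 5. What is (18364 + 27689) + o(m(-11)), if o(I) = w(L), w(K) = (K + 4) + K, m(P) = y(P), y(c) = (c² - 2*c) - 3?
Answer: 46067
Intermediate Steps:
y(c) = -3 + c² - 2*c
m(P) = -3 + P² - 2*P
w(K) = 4 + 2*K (w(K) = (4 + K) + K = 4 + 2*K)
o(I) = 14 (o(I) = 4 + 2*5 = 4 + 10 = 14)
(18364 + 27689) + o(m(-11)) = (18364 + 27689) + 14 = 46053 + 14 = 46067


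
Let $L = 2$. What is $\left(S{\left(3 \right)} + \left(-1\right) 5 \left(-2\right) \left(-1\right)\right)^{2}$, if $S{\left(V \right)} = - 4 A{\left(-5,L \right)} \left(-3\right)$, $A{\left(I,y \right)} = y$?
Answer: $196$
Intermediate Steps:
$S{\left(V \right)} = 24$ ($S{\left(V \right)} = \left(-4\right) 2 \left(-3\right) = \left(-8\right) \left(-3\right) = 24$)
$\left(S{\left(3 \right)} + \left(-1\right) 5 \left(-2\right) \left(-1\right)\right)^{2} = \left(24 + \left(-1\right) 5 \left(-2\right) \left(-1\right)\right)^{2} = \left(24 + \left(-5\right) \left(-2\right) \left(-1\right)\right)^{2} = \left(24 + 10 \left(-1\right)\right)^{2} = \left(24 - 10\right)^{2} = 14^{2} = 196$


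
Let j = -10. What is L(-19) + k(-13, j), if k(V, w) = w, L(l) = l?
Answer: -29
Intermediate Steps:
L(-19) + k(-13, j) = -19 - 10 = -29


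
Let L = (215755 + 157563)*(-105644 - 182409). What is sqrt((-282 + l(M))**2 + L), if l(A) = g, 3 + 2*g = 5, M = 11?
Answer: 163*I*sqrt(4047397) ≈ 3.2793e+5*I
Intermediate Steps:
g = 1 (g = -3/2 + (1/2)*5 = -3/2 + 5/2 = 1)
l(A) = 1
L = -107535369854 (L = 373318*(-288053) = -107535369854)
sqrt((-282 + l(M))**2 + L) = sqrt((-282 + 1)**2 - 107535369854) = sqrt((-281)**2 - 107535369854) = sqrt(78961 - 107535369854) = sqrt(-107535290893) = 163*I*sqrt(4047397)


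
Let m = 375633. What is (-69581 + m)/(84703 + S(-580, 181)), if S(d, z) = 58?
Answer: 306052/84761 ≈ 3.6108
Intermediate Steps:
(-69581 + m)/(84703 + S(-580, 181)) = (-69581 + 375633)/(84703 + 58) = 306052/84761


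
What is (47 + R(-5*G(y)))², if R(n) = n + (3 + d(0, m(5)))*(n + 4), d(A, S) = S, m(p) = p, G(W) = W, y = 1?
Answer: 1156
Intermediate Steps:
R(n) = 32 + 9*n (R(n) = n + (3 + 5)*(n + 4) = n + 8*(4 + n) = n + (32 + 8*n) = 32 + 9*n)
(47 + R(-5*G(y)))² = (47 + (32 + 9*(-5*1)))² = (47 + (32 + 9*(-5)))² = (47 + (32 - 45))² = (47 - 13)² = 34² = 1156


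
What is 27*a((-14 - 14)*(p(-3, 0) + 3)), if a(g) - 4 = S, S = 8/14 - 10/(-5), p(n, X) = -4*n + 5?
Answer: 1242/7 ≈ 177.43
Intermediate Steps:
p(n, X) = 5 - 4*n
S = 18/7 (S = 8*(1/14) - 10*(-⅕) = 4/7 + 2 = 18/7 ≈ 2.5714)
a(g) = 46/7 (a(g) = 4 + 18/7 = 46/7)
27*a((-14 - 14)*(p(-3, 0) + 3)) = 27*(46/7) = 1242/7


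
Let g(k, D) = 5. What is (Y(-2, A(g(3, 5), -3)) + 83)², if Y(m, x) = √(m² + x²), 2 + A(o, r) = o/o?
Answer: (83 + √5)² ≈ 7265.2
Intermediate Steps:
A(o, r) = -1 (A(o, r) = -2 + o/o = -2 + 1 = -1)
(Y(-2, A(g(3, 5), -3)) + 83)² = (√((-2)² + (-1)²) + 83)² = (√(4 + 1) + 83)² = (√5 + 83)² = (83 + √5)²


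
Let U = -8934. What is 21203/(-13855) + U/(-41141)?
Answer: -748532053/570008555 ≈ -1.3132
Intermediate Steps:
21203/(-13855) + U/(-41141) = 21203/(-13855) - 8934/(-41141) = 21203*(-1/13855) - 8934*(-1/41141) = -21203/13855 + 8934/41141 = -748532053/570008555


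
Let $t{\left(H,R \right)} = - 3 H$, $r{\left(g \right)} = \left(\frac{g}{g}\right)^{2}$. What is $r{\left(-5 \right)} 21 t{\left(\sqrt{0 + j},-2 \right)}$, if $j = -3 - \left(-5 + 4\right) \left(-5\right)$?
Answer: $- 126 i \sqrt{2} \approx - 178.19 i$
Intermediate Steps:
$j = -8$ ($j = -3 - \left(-1\right) \left(-5\right) = -3 - 5 = -8$)
$r{\left(g \right)} = 1$ ($r{\left(g \right)} = 1^{2} = 1$)
$r{\left(-5 \right)} 21 t{\left(\sqrt{0 + j},-2 \right)} = 1 \cdot 21 \left(- 3 \sqrt{0 - 8}\right) = 21 \left(- 3 \sqrt{-8}\right) = 21 \left(- 3 \cdot 2 i \sqrt{2}\right) = 21 \left(- 6 i \sqrt{2}\right) = - 126 i \sqrt{2}$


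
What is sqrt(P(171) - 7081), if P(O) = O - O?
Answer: I*sqrt(7081) ≈ 84.149*I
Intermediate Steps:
P(O) = 0
sqrt(P(171) - 7081) = sqrt(0 - 7081) = sqrt(-7081) = I*sqrt(7081)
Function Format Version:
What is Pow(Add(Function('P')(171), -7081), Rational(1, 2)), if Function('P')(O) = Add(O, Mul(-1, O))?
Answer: Mul(I, Pow(7081, Rational(1, 2))) ≈ Mul(84.149, I)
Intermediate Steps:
Function('P')(O) = 0
Pow(Add(Function('P')(171), -7081), Rational(1, 2)) = Pow(Add(0, -7081), Rational(1, 2)) = Pow(-7081, Rational(1, 2)) = Mul(I, Pow(7081, Rational(1, 2)))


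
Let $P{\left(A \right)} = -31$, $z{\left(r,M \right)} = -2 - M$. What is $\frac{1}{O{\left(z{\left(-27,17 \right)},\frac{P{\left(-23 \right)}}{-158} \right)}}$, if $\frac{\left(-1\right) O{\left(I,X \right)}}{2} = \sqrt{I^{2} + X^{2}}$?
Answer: $- \frac{79 \sqrt{9012965}}{9012965} \approx -0.026314$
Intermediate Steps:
$O{\left(I,X \right)} = - 2 \sqrt{I^{2} + X^{2}}$
$\frac{1}{O{\left(z{\left(-27,17 \right)},\frac{P{\left(-23 \right)}}{-158} \right)}} = \frac{1}{\left(-2\right) \sqrt{\left(-2 - 17\right)^{2} + \left(- \frac{31}{-158}\right)^{2}}} = \frac{1}{\left(-2\right) \sqrt{\left(-2 - 17\right)^{2} + \left(\left(-31\right) \left(- \frac{1}{158}\right)\right)^{2}}} = \frac{1}{\left(-2\right) \sqrt{\left(-19\right)^{2} + \left(\frac{31}{158}\right)^{2}}} = \frac{1}{\left(-2\right) \sqrt{361 + \frac{961}{24964}}} = \frac{1}{\left(-2\right) \sqrt{\frac{9012965}{24964}}} = \frac{1}{\left(-2\right) \frac{\sqrt{9012965}}{158}} = \frac{1}{\left(- \frac{1}{79}\right) \sqrt{9012965}} = - \frac{79 \sqrt{9012965}}{9012965}$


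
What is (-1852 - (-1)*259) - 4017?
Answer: -5610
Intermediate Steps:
(-1852 - (-1)*259) - 4017 = (-1852 - 1*(-259)) - 4017 = (-1852 + 259) - 4017 = -1593 - 4017 = -5610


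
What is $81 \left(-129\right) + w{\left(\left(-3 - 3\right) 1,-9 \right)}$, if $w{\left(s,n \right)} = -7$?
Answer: $-10456$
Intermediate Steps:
$81 \left(-129\right) + w{\left(\left(-3 - 3\right) 1,-9 \right)} = 81 \left(-129\right) - 7 = -10449 - 7 = -10456$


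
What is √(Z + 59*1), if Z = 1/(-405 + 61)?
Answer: 3*√193930/172 ≈ 7.6810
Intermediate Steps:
Z = -1/344 (Z = 1/(-344) = -1/344 ≈ -0.0029070)
√(Z + 59*1) = √(-1/344 + 59*1) = √(-1/344 + 59) = √(20295/344) = 3*√193930/172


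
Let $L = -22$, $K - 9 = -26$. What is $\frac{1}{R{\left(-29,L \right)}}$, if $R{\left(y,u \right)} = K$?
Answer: $- \frac{1}{17} \approx -0.058824$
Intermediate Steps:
$K = -17$ ($K = 9 - 26 = -17$)
$R{\left(y,u \right)} = -17$
$\frac{1}{R{\left(-29,L \right)}} = \frac{1}{-17} = - \frac{1}{17}$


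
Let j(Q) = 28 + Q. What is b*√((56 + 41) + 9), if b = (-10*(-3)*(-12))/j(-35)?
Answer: 360*√106/7 ≈ 529.49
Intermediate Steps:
b = 360/7 (b = (-10*(-3)*(-12))/(28 - 35) = (30*(-12))/(-7) = -360*(-⅐) = 360/7 ≈ 51.429)
b*√((56 + 41) + 9) = 360*√((56 + 41) + 9)/7 = 360*√(97 + 9)/7 = 360*√106/7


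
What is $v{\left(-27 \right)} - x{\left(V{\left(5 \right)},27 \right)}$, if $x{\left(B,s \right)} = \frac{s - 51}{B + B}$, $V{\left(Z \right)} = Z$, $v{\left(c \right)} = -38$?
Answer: $- \frac{178}{5} \approx -35.6$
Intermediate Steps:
$x{\left(B,s \right)} = \frac{-51 + s}{2 B}$
$v{\left(-27 \right)} - x{\left(V{\left(5 \right)},27 \right)} = -38 - \frac{-51 + 27}{2 \cdot 5} = -38 - \frac{1}{2} \cdot \frac{1}{5} \left(-24\right) = -38 - - \frac{12}{5} = -38 + \frac{12}{5} = - \frac{178}{5}$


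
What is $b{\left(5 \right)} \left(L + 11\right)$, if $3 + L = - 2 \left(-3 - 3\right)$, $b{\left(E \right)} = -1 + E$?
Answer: $80$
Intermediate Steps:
$L = 9$ ($L = -3 - 2 \left(-3 - 3\right) = -3 - -12 = -3 + 12 = 9$)
$b{\left(5 \right)} \left(L + 11\right) = \left(-1 + 5\right) \left(9 + 11\right) = 4 \cdot 20 = 80$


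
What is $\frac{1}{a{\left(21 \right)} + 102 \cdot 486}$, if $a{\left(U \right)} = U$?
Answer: $\frac{1}{49593} \approx 2.0164 \cdot 10^{-5}$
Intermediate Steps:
$\frac{1}{a{\left(21 \right)} + 102 \cdot 486} = \frac{1}{21 + 102 \cdot 486} = \frac{1}{21 + 49572} = \frac{1}{49593}$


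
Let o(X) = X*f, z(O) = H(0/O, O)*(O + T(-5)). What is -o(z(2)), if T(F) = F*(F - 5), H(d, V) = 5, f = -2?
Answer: 520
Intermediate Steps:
T(F) = F*(-5 + F)
z(O) = 250 + 5*O (z(O) = 5*(O - 5*(-5 - 5)) = 5*(O - 5*(-10)) = 5*(O + 50) = 5*(50 + O) = 250 + 5*O)
o(X) = -2*X (o(X) = X*(-2) = -2*X)
-o(z(2)) = -(-2)*(250 + 5*2) = -(-2)*(250 + 10) = -(-2)*260 = -1*(-520) = 520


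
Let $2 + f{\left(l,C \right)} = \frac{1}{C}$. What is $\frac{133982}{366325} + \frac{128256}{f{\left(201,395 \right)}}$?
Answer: $- \frac{6186109690734}{96343475} \approx -64209.0$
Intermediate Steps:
$f{\left(l,C \right)} = -2 + \frac{1}{C}$
$\frac{133982}{366325} + \frac{128256}{f{\left(201,395 \right)}} = \frac{133982}{366325} + \frac{128256}{-2 + \frac{1}{395}} = 133982 \cdot \frac{1}{366325} + \frac{128256}{-2 + \frac{1}{395}} = \frac{133982}{366325} + \frac{128256}{- \frac{789}{395}} = \frac{133982}{366325} + 128256 \left(- \frac{395}{789}\right) = \frac{133982}{366325} - \frac{16887040}{263} = - \frac{6186109690734}{96343475}$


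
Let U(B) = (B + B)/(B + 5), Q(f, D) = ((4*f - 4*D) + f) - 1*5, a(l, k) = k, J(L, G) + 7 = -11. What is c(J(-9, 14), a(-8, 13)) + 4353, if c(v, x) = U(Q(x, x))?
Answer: 56605/13 ≈ 4354.2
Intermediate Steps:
J(L, G) = -18 (J(L, G) = -7 - 11 = -18)
Q(f, D) = -5 - 4*D + 5*f (Q(f, D) = ((-4*D + 4*f) + f) - 5 = (-4*D + 5*f) - 5 = -5 - 4*D + 5*f)
U(B) = 2*B/(5 + B) (U(B) = (2*B)/(5 + B) = 2*B/(5 + B))
c(v, x) = 2*(-5 + x)/x (c(v, x) = 2*(-5 - 4*x + 5*x)/(5 + (-5 - 4*x + 5*x)) = 2*(-5 + x)/(5 + (-5 + x)) = 2*(-5 + x)/x)
c(J(-9, 14), a(-8, 13)) + 4353 = (2 - 10/13) + 4353 = 16/13 + 4353 = 56605/13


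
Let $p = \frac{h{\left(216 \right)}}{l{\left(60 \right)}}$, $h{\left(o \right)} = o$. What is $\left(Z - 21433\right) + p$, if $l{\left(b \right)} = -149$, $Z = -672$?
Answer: $- \frac{3293861}{149} \approx -22106.0$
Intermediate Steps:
$p = - \frac{216}{149}$ ($p = \frac{216}{-149} = 216 \left(- \frac{1}{149}\right) = - \frac{216}{149} \approx -1.4497$)
$\left(Z - 21433\right) + p = \left(-672 - 21433\right) - \frac{216}{149} = -22105 - \frac{216}{149} = - \frac{3293861}{149}$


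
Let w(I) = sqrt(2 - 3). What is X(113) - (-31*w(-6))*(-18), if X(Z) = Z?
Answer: 113 - 558*I ≈ 113.0 - 558.0*I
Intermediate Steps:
w(I) = I (w(I) = sqrt(-1) = I)
X(113) - (-31*w(-6))*(-18) = 113 - (-31*I)*(-18) = 113 - 558*I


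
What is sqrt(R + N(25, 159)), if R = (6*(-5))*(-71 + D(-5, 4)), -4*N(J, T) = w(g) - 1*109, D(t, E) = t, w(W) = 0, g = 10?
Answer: sqrt(9229)/2 ≈ 48.034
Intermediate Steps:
N(J, T) = 109/4 (N(J, T) = -(0 - 1*109)/4 = -(0 - 109)/4 = -1/4*(-109) = 109/4)
R = 2280 (R = (6*(-5))*(-71 - 5) = -30*(-76) = 2280)
sqrt(R + N(25, 159)) = sqrt(2280 + 109/4) = sqrt(9229/4) = sqrt(9229)/2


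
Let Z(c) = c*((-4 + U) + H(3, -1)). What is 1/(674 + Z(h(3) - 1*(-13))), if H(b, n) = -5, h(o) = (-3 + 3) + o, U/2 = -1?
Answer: 1/498 ≈ 0.0020080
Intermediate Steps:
U = -2 (U = 2*(-1) = -2)
h(o) = o (h(o) = 0 + o = o)
Z(c) = -11*c (Z(c) = c*((-4 - 2) - 5) = c*(-6 - 5) = c*(-11) = -11*c)
1/(674 + Z(h(3) - 1*(-13))) = 1/(674 - 11*(3 - 1*(-13))) = 1/(674 - 11*(3 + 13)) = 1/(674 - 11*16) = 1/(674 - 176) = 1/498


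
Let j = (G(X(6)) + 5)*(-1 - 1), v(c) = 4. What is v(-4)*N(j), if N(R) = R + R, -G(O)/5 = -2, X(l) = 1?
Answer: -240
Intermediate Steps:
G(O) = 10 (G(O) = -5*(-2) = 10)
j = -30 (j = (10 + 5)*(-1 - 1) = 15*(-2) = -30)
N(R) = 2*R
v(-4)*N(j) = 4*(2*(-30)) = 4*(-60) = -240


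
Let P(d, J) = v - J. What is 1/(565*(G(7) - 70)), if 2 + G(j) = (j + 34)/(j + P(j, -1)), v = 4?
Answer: -12/464995 ≈ -2.5807e-5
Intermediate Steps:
P(d, J) = 4 - J
G(j) = -2 + (34 + j)/(5 + j) (G(j) = -2 + (j + 34)/(j + (4 - 1*(-1))) = -2 + (34 + j)/(j + (4 + 1)) = -2 + (34 + j)/(j + 5) = -2 + (34 + j)/(5 + j))
1/(565*(G(7) - 70)) = 1/(565*((24 - 1*7)/(5 + 7) - 70)) = 1/(565*((24 - 7)/12 - 70)) = 1/(565*((1/12)*17 - 70)) = 1/(565*(17/12 - 70)) = 1/(565*(-823/12)) = 1/(-464995/12) = -12/464995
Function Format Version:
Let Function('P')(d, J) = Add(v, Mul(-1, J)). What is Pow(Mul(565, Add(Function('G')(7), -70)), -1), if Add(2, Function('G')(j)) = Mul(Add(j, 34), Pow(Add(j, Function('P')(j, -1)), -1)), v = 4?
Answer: Rational(-12, 464995) ≈ -2.5807e-5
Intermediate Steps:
Function('P')(d, J) = Add(4, Mul(-1, J))
Function('G')(j) = Add(-2, Mul(Pow(Add(5, j), -1), Add(34, j))) (Function('G')(j) = Add(-2, Mul(Add(j, 34), Pow(Add(j, Add(4, Mul(-1, -1))), -1))) = Add(-2, Mul(Add(34, j), Pow(Add(j, Add(4, 1)), -1))) = Add(-2, Mul(Add(34, j), Pow(Add(j, 5), -1))) = Add(-2, Mul(Add(34, j), Pow(Add(5, j), -1))) = Add(-2, Mul(Pow(Add(5, j), -1), Add(34, j))))
Pow(Mul(565, Add(Function('G')(7), -70)), -1) = Pow(Mul(565, Add(Mul(Pow(Add(5, 7), -1), Add(24, Mul(-1, 7))), -70)), -1) = Pow(Mul(565, Add(Mul(Pow(12, -1), Add(24, -7)), -70)), -1) = Pow(Mul(565, Add(Mul(Rational(1, 12), 17), -70)), -1) = Pow(Mul(565, Add(Rational(17, 12), -70)), -1) = Pow(Mul(565, Rational(-823, 12)), -1) = Pow(Rational(-464995, 12), -1) = Rational(-12, 464995)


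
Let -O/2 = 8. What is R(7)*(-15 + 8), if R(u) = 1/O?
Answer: 7/16 ≈ 0.43750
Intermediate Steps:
O = -16 (O = -2*8 = -16)
R(u) = -1/16 (R(u) = 1/(-16) = -1/16)
R(7)*(-15 + 8) = -(-15 + 8)/16 = -1/16*(-7) = 7/16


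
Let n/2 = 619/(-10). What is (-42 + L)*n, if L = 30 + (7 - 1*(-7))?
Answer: -1238/5 ≈ -247.60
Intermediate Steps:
L = 44 (L = 30 + (7 + 7) = 30 + 14 = 44)
n = -619/5 (n = 2*(619/(-10)) = 2*(619*(-1/10)) = 2*(-619/10) = -619/5 ≈ -123.80)
(-42 + L)*n = (-42 + 44)*(-619/5) = 2*(-619/5) = -1238/5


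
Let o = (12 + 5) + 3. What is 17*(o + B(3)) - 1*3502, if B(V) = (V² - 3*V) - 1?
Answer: -3179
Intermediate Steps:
o = 20 (o = 17 + 3 = 20)
B(V) = -1 + V² - 3*V
17*(o + B(3)) - 1*3502 = 17*(20 + (-1 + 3² - 3*3)) - 1*3502 = 17*(20 + (-1 + 9 - 9)) - 3502 = 17*(20 - 1) - 3502 = 17*19 - 3502 = 323 - 3502 = -3179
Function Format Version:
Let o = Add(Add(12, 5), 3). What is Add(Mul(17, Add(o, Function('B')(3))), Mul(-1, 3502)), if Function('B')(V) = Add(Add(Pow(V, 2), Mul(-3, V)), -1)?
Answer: -3179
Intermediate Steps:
o = 20 (o = Add(17, 3) = 20)
Function('B')(V) = Add(-1, Pow(V, 2), Mul(-3, V))
Add(Mul(17, Add(o, Function('B')(3))), Mul(-1, 3502)) = Add(Mul(17, Add(20, Add(-1, Pow(3, 2), Mul(-3, 3)))), Mul(-1, 3502)) = Add(Mul(17, Add(20, Add(-1, 9, -9))), -3502) = Add(Mul(17, Add(20, -1)), -3502) = Add(Mul(17, 19), -3502) = Add(323, -3502) = -3179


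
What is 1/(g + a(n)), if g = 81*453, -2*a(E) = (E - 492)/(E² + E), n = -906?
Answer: 273310/10028564063 ≈ 2.7253e-5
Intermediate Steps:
a(E) = -(-492 + E)/(2*(E + E²)) (a(E) = -(E - 492)/(2*(E² + E)) = -(-492 + E)/(2*(E + E²)))
g = 36693
1/(g + a(n)) = 1/(36693 + (½)*(492 - 1*(-906))/(-906*(1 - 906))) = 1/(36693 + (½)*(-1/906)*(492 + 906)/(-905)) = 1/(36693 + (½)*(-1/906)*(-1/905)*1398) = 1/(36693 + 233/273310) = 1/(10028564063/273310) = 273310/10028564063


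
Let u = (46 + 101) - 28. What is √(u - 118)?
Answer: 1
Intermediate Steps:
u = 119 (u = 147 - 28 = 119)
√(u - 118) = √(119 - 118) = √1 = 1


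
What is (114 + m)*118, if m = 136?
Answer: 29500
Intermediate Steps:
(114 + m)*118 = (114 + 136)*118 = 250*118 = 29500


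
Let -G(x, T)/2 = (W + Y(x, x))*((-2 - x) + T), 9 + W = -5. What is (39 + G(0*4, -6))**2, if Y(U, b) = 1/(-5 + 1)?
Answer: 35721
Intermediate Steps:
Y(U, b) = -1/4 (Y(U, b) = 1/(-4) = -1/4)
W = -14 (W = -9 - 5 = -14)
G(x, T) = -57 - 57*x/2 + 57*T/2 (G(x, T) = -2*(-14 - 1/4)*((-2 - x) + T) = -(-57)*(-2 + T - x)/2 = -2*(57/2 - 57*T/4 + 57*x/4) = -57 - 57*x/2 + 57*T/2)
(39 + G(0*4, -6))**2 = (39 + (-57 - 0*4 + (57/2)*(-6)))**2 = (39 + (-57 - 57/2*0 - 171))**2 = (39 + (-57 + 0 - 171))**2 = (39 - 228)**2 = (-189)**2 = 35721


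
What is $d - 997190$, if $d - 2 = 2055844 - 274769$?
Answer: $783887$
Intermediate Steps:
$d = 1781077$ ($d = 2 + \left(2055844 - 274769\right) = 2 + 1781075 = 1781077$)
$d - 997190 = 1781077 - 997190 = 783887$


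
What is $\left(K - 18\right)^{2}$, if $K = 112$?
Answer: $8836$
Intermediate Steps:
$\left(K - 18\right)^{2} = \left(112 - 18\right)^{2} = 94^{2} = 8836$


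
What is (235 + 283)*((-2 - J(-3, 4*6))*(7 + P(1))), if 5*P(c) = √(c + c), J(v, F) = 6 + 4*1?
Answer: -43512 - 6216*√2/5 ≈ -45270.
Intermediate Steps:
J(v, F) = 10 (J(v, F) = 6 + 4 = 10)
P(c) = √2*√c/5 (P(c) = √(c + c)/5 = √(2*c)/5 = (√2*√c)/5 = √2*√c/5)
(235 + 283)*((-2 - J(-3, 4*6))*(7 + P(1))) = (235 + 283)*((-2 - 1*10)*(7 + √2*√1/5)) = 518*((-2 - 10)*(7 + (⅕)*√2*1)) = 518*(-12*(7 + √2/5)) = 518*(-84 - 12*√2/5) = -43512 - 6216*√2/5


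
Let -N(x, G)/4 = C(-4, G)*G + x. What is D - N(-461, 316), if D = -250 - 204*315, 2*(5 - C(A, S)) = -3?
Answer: -58138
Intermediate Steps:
C(A, S) = 13/2 (C(A, S) = 5 - ½*(-3) = 5 + 3/2 = 13/2)
D = -64510 (D = -250 - 64260 = -64510)
N(x, G) = -26*G - 4*x (N(x, G) = -4*(13*G/2 + x) = -4*(x + 13*G/2) = -26*G - 4*x)
D - N(-461, 316) = -64510 - (-26*316 - 4*(-461)) = -64510 - (-8216 + 1844) = -64510 - 1*(-6372) = -64510 + 6372 = -58138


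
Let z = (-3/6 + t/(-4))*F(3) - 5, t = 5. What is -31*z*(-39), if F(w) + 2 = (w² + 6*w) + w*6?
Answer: -388089/4 ≈ -97022.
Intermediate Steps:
F(w) = -2 + w² + 12*w (F(w) = -2 + ((w² + 6*w) + w*6) = -2 + ((w² + 6*w) + 6*w) = -2 + (w² + 12*w) = -2 + w² + 12*w)
z = -321/4 (z = (-3/6 + 5/(-4))*(-2 + 3² + 12*3) - 5 = (-3*⅙ + 5*(-¼))*(-2 + 9 + 36) - 5 = (-½ - 5/4)*43 - 5 = -7/4*43 - 5 = -301/4 - 5 = -321/4 ≈ -80.250)
-31*z*(-39) = -31*(-321/4)*(-39) = (9951/4)*(-39) = -388089/4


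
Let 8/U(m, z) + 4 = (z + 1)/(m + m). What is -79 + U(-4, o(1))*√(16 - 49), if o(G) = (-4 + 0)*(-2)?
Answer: -79 - 64*I*√33/41 ≈ -79.0 - 8.9671*I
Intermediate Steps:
o(G) = 8 (o(G) = -4*(-2) = 8)
U(m, z) = 8/(-4 + (1 + z)/(2*m)) (U(m, z) = 8/(-4 + (z + 1)/(m + m)) = 8/(-4 + (1 + z)/((2*m))) = 8/(-4 + (1 + z)*(1/(2*m))) = 8/(-4 + (1 + z)/(2*m)))
-79 + U(-4, o(1))*√(16 - 49) = -79 + (16*(-4)/(1 + 8 - 8*(-4)))*√(16 - 49) = -79 + (16*(-4)/(1 + 8 + 32))*√(-33) = -79 + (16*(-4)/41)*(I*√33) = -79 + (16*(-4)*(1/41))*(I*√33) = -79 - 64*I*√33/41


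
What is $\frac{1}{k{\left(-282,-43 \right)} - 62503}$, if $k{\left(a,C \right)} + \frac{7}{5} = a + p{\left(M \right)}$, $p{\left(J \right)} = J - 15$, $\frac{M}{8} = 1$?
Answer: $- \frac{5}{313967} \approx -1.5925 \cdot 10^{-5}$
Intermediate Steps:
$M = 8$ ($M = 8 \cdot 1 = 8$)
$p{\left(J \right)} = -15 + J$
$k{\left(a,C \right)} = - \frac{42}{5} + a$ ($k{\left(a,C \right)} = - \frac{7}{5} + \left(a + \left(-15 + 8\right)\right) = - \frac{7}{5} + \left(a - 7\right) = - \frac{7}{5} + \left(-7 + a\right) = - \frac{42}{5} + a$)
$\frac{1}{k{\left(-282,-43 \right)} - 62503} = \frac{1}{\left(- \frac{42}{5} - 282\right) - 62503} = \frac{1}{- \frac{1452}{5} - 62503} = \frac{1}{- \frac{313967}{5}} = - \frac{5}{313967}$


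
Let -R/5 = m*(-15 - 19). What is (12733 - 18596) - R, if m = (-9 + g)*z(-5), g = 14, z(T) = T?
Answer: -1613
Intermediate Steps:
m = -25 (m = (-9 + 14)*(-5) = 5*(-5) = -25)
R = -4250 (R = -(-125)*(-15 - 19) = -(-125)*(-34) = -5*850 = -4250)
(12733 - 18596) - R = (12733 - 18596) - 1*(-4250) = -5863 + 4250 = -1613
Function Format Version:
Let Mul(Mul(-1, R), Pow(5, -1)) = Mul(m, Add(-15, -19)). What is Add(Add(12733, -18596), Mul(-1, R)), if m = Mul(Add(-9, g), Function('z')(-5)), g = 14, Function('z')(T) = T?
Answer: -1613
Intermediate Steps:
m = -25 (m = Mul(Add(-9, 14), -5) = Mul(5, -5) = -25)
R = -4250 (R = Mul(-5, Mul(-25, Add(-15, -19))) = Mul(-5, Mul(-25, -34)) = Mul(-5, 850) = -4250)
Add(Add(12733, -18596), Mul(-1, R)) = Add(Add(12733, -18596), Mul(-1, -4250)) = Add(-5863, 4250) = -1613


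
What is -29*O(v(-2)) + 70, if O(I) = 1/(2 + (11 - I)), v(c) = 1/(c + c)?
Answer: 3594/53 ≈ 67.811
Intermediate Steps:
v(c) = 1/(2*c)
O(I) = 1/(13 - I)
-29*O(v(-2)) + 70 = -(-29)/(-13 + (½)/(-2)) + 70 = -(-29)/(-13 + (½)*(-½)) + 70 = -(-29)/(-13 - ¼) + 70 = -(-29)/(-53/4) + 70 = -(-29)*(-4)/53 + 70 = -29*4/53 + 70 = -116/53 + 70 = 3594/53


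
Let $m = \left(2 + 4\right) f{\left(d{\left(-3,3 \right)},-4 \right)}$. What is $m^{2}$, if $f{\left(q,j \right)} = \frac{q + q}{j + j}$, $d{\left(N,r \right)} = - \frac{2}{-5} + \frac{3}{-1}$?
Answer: $\frac{1521}{100} \approx 15.21$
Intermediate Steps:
$d{\left(N,r \right)} = - \frac{13}{5}$ ($d{\left(N,r \right)} = \left(-2\right) \left(- \frac{1}{5}\right) + 3 \left(-1\right) = \frac{2}{5} - 3 = - \frac{13}{5}$)
$f{\left(q,j \right)} = \frac{q}{j}$ ($f{\left(q,j \right)} = \frac{2 q}{2 j} = 2 q \frac{1}{2 j} = \frac{q}{j}$)
$m = \frac{39}{10}$ ($m = \left(2 + 4\right) \left(- \frac{13}{5 \left(-4\right)}\right) = 6 \left(\left(- \frac{13}{5}\right) \left(- \frac{1}{4}\right)\right) = 6 \cdot \frac{13}{20} = \frac{39}{10} \approx 3.9$)
$m^{2} = \left(\frac{39}{10}\right)^{2} = \frac{1521}{100}$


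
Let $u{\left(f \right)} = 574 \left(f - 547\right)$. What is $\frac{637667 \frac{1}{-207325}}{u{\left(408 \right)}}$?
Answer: $\frac{637667}{16541632450} \approx 3.8549 \cdot 10^{-5}$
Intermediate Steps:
$u{\left(f \right)} = -313978 + 574 f$ ($u{\left(f \right)} = 574 \left(-547 + f\right) = -313978 + 574 f$)
$\frac{637667 \frac{1}{-207325}}{u{\left(408 \right)}} = \frac{637667 \frac{1}{-207325}}{-313978 + 574 \cdot 408} = \frac{637667 \left(- \frac{1}{207325}\right)}{-313978 + 234192} = - \frac{637667}{207325 \left(-79786\right)} = \left(- \frac{637667}{207325}\right) \left(- \frac{1}{79786}\right) = \frac{637667}{16541632450}$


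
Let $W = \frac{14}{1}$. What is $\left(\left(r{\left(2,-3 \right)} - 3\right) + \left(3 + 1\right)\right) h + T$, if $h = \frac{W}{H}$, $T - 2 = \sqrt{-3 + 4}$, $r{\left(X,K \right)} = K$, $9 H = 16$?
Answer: $- \frac{51}{4} \approx -12.75$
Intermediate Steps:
$H = \frac{16}{9}$ ($H = \frac{1}{9} \cdot 16 = \frac{16}{9} \approx 1.7778$)
$T = 3$ ($T = 2 + \sqrt{-3 + 4} = 2 + \sqrt{1} = 2 + 1 = 3$)
$W = 14$ ($W = 14 \cdot 1 = 14$)
$h = \frac{63}{8}$ ($h = \frac{14}{\frac{16}{9}} = 14 \cdot \frac{9}{16} = \frac{63}{8} \approx 7.875$)
$\left(\left(r{\left(2,-3 \right)} - 3\right) + \left(3 + 1\right)\right) h + T = \left(\left(-3 - 3\right) + \left(3 + 1\right)\right) \frac{63}{8} + 3 = \left(-6 + 4\right) \frac{63}{8} + 3 = \left(-2\right) \frac{63}{8} + 3 = - \frac{63}{4} + 3 = - \frac{51}{4}$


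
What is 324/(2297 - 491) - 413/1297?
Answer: -54275/390397 ≈ -0.13903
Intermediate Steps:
324/(2297 - 491) - 413/1297 = 324/1806 - 413*1/1297 = 324*(1/1806) - 413/1297 = 54/301 - 413/1297 = -54275/390397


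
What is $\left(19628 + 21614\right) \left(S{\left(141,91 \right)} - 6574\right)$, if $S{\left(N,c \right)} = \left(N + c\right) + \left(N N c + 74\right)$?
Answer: $74355325526$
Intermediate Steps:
$S{\left(N,c \right)} = 74 + N + c + c N^{2}$ ($S{\left(N,c \right)} = \left(N + c\right) + \left(N^{2} c + 74\right) = \left(N + c\right) + \left(c N^{2} + 74\right) = \left(N + c\right) + \left(74 + c N^{2}\right) = 74 + N + c + c N^{2}$)
$\left(19628 + 21614\right) \left(S{\left(141,91 \right)} - 6574\right) = \left(19628 + 21614\right) \left(\left(74 + 141 + 91 + 91 \cdot 141^{2}\right) - 6574\right) = 41242 \left(\left(74 + 141 + 91 + 91 \cdot 19881\right) - 6574\right) = 41242 \left(\left(74 + 141 + 91 + 1809171\right) - 6574\right) = 41242 \left(1809477 - 6574\right) = 41242 \cdot 1802903 = 74355325526$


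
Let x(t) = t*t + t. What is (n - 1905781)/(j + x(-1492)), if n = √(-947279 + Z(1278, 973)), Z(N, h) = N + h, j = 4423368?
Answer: -1905781/6647940 + I*√236257/3323970 ≈ -0.28667 + 0.00014623*I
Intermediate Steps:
x(t) = t + t² (x(t) = t² + t = t + t²)
n = 2*I*√236257 (n = √(-947279 + (1278 + 973)) = √(-947279 + 2251) = √(-945028) = 2*I*√236257 ≈ 972.13*I)
(n - 1905781)/(j + x(-1492)) = (2*I*√236257 - 1905781)/(4423368 - 1492*(1 - 1492)) = (-1905781 + 2*I*√236257)/(4423368 - 1492*(-1491)) = (-1905781 + 2*I*√236257)/(4423368 + 2224572) = (-1905781 + 2*I*√236257)/6647940 = (-1905781 + 2*I*√236257)*(1/6647940) = -1905781/6647940 + I*√236257/3323970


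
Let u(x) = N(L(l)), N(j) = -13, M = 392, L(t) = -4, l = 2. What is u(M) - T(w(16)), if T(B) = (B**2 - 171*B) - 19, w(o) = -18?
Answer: -3396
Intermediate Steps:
T(B) = -19 + B**2 - 171*B
u(x) = -13
u(M) - T(w(16)) = -13 - (-19 + (-18)**2 - 171*(-18)) = -13 - (-19 + 324 + 3078) = -13 - 1*3383 = -13 - 3383 = -3396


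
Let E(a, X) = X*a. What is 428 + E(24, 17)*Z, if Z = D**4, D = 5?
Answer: 255428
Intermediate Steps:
Z = 625 (Z = 5**4 = 625)
428 + E(24, 17)*Z = 428 + (17*24)*625 = 428 + 408*625 = 428 + 255000 = 255428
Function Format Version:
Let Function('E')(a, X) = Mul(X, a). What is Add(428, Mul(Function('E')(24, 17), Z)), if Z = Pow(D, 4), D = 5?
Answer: 255428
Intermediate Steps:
Z = 625 (Z = Pow(5, 4) = 625)
Add(428, Mul(Function('E')(24, 17), Z)) = Add(428, Mul(Mul(17, 24), 625)) = Add(428, Mul(408, 625)) = Add(428, 255000) = 255428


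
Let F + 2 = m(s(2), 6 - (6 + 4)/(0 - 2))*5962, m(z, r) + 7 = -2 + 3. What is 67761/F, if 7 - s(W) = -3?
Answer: -67761/35774 ≈ -1.8941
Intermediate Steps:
s(W) = 10 (s(W) = 7 - 1*(-3) = 7 + 3 = 10)
m(z, r) = -6 (m(z, r) = -7 + (-2 + 3) = -7 + 1 = -6)
F = -35774 (F = -2 - 6*5962 = -2 - 35772 = -35774)
67761/F = 67761/(-35774) = 67761*(-1/35774) = -67761/35774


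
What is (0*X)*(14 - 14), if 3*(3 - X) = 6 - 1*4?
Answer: 0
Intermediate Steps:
X = 7/3 (X = 3 - (6 - 1*4)/3 = 3 - (6 - 4)/3 = 3 - ⅓*2 = 3 - ⅔ = 7/3 ≈ 2.3333)
(0*X)*(14 - 14) = (0*(7/3))*(14 - 14) = 0*0 = 0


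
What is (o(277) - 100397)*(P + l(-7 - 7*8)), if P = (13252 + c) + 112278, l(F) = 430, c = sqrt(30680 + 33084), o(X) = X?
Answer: -12611115200 - 200240*sqrt(15941) ≈ -1.2636e+10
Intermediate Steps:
c = 2*sqrt(15941) (c = sqrt(63764) = 2*sqrt(15941) ≈ 252.52)
P = 125530 + 2*sqrt(15941) (P = (13252 + 2*sqrt(15941)) + 112278 = 125530 + 2*sqrt(15941) ≈ 1.2578e+5)
(o(277) - 100397)*(P + l(-7 - 7*8)) = (277 - 100397)*((125530 + 2*sqrt(15941)) + 430) = -100120*(125960 + 2*sqrt(15941)) = -12611115200 - 200240*sqrt(15941)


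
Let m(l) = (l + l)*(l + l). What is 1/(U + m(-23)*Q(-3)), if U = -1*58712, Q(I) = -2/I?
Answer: -3/171904 ≈ -1.7452e-5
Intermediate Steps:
m(l) = 4*l² (m(l) = (2*l)*(2*l) = 4*l²)
U = -58712
1/(U + m(-23)*Q(-3)) = 1/(-58712 + (4*(-23)²)*(-2/(-3))) = 1/(-58712 + (4*529)*(-2*(-⅓))) = 1/(-58712 + 2116*(⅔)) = 1/(-58712 + 4232/3) = 1/(-171904/3) = -3/171904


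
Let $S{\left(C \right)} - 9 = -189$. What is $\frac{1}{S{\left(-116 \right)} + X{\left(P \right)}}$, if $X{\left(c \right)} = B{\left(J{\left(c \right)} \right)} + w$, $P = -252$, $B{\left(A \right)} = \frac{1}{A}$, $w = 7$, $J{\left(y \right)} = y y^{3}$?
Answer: $- \frac{4032758016}{697667136767} \approx -0.0057803$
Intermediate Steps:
$S{\left(C \right)} = -180$ ($S{\left(C \right)} = 9 - 189 = -180$)
$J{\left(y \right)} = y^{4}$
$X{\left(c \right)} = 7 + \frac{1}{c^{4}}$ ($X{\left(c \right)} = \frac{1}{c^{4}} + 7 = 7 + \frac{1}{c^{4}}$)
$\frac{1}{S{\left(-116 \right)} + X{\left(P \right)}} = \frac{1}{-180 + \left(7 + \frac{1}{4032758016}\right)} = \frac{1}{-180 + \frac{28229306113}{4032758016}} = \frac{1}{- \frac{697667136767}{4032758016}} = - \frac{4032758016}{697667136767}$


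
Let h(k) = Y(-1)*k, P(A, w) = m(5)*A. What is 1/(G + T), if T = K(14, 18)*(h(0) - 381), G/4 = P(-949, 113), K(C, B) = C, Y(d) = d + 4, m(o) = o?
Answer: -1/24314 ≈ -4.1129e-5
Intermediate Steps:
Y(d) = 4 + d
P(A, w) = 5*A
G = -18980 (G = 4*(5*(-949)) = 4*(-4745) = -18980)
h(k) = 3*k (h(k) = (4 - 1)*k = 3*k)
T = -5334 (T = 14*(3*0 - 381) = 14*(0 - 381) = 14*(-381) = -5334)
1/(G + T) = 1/(-18980 - 5334) = 1/(-24314) = -1/24314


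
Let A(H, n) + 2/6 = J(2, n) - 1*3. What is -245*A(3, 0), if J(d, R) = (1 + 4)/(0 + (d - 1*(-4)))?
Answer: 1225/2 ≈ 612.50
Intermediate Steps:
J(d, R) = 5/(4 + d) (J(d, R) = 5/(0 + (d + 4)) = 5/(0 + (4 + d)) = 5/(4 + d))
A(H, n) = -5/2 (A(H, n) = -⅓ + (5/(4 + 2) - 1*3) = -⅓ + (5/6 - 3) = -⅓ + (5*(⅙) - 3) = -⅓ + (⅚ - 3) = -⅓ - 13/6 = -5/2)
-245*A(3, 0) = -245*(-5/2) = 1225/2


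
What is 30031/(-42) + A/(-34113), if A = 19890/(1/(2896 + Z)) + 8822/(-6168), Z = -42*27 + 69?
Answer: -1312770506585/736431444 ≈ -1782.6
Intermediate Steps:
Z = -1065 (Z = -1134 + 69 = -1065)
A = 112314927149/3084 (A = 19890/(1/(2896 - 1065)) + 8822/(-6168) = 19890/(1/1831) + 8822*(-1/6168) = 19890/(1/1831) - 4411/3084 = 19890*1831 - 4411/3084 = 36418590 - 4411/3084 = 112314927149/3084 ≈ 3.6419e+7)
30031/(-42) + A/(-34113) = 30031/(-42) + (112314927149/3084)/(-34113) = 30031*(-1/42) + (112314927149/3084)*(-1/34113) = -30031/42 - 112314927149/105204492 = -1312770506585/736431444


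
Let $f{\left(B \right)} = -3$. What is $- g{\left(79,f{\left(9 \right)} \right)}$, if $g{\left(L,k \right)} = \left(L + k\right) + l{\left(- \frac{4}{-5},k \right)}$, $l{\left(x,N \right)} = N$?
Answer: $-73$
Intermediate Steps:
$g{\left(L,k \right)} = L + 2 k$ ($g{\left(L,k \right)} = \left(L + k\right) + k = L + 2 k$)
$- g{\left(79,f{\left(9 \right)} \right)} = - (79 + 2 \left(-3\right)) = - (79 - 6) = \left(-1\right) 73 = -73$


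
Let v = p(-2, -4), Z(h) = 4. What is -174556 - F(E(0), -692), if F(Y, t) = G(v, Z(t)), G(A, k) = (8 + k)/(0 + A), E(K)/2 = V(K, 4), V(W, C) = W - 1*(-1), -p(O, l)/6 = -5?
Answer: -872782/5 ≈ -1.7456e+5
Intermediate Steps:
p(O, l) = 30 (p(O, l) = -6*(-5) = 30)
V(W, C) = 1 + W (V(W, C) = W + 1 = 1 + W)
v = 30
E(K) = 2 + 2*K (E(K) = 2*(1 + K) = 2 + 2*K)
G(A, k) = (8 + k)/A
F(Y, t) = ⅖ (F(Y, t) = (8 + 4)/30 = (1/30)*12 = ⅖)
-174556 - F(E(0), -692) = -174556 - 1*⅖ = -174556 - ⅖ = -872782/5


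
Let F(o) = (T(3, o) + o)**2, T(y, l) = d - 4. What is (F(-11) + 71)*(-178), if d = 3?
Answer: -38270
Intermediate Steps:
T(y, l) = -1 (T(y, l) = 3 - 4 = -1)
F(o) = (-1 + o)**2
(F(-11) + 71)*(-178) = ((-1 - 11)**2 + 71)*(-178) = ((-12)**2 + 71)*(-178) = (144 + 71)*(-178) = 215*(-178) = -38270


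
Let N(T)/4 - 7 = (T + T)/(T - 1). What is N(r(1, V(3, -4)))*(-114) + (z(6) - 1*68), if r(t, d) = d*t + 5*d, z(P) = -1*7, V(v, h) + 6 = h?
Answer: -254007/61 ≈ -4164.0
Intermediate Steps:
V(v, h) = -6 + h
z(P) = -7
r(t, d) = 5*d + d*t
N(T) = 28 + 8*T/(-1 + T) (N(T) = 28 + 4*((T + T)/(T - 1)) = 28 + 4*((2*T)/(-1 + T)) = 28 + 4*(2*T/(-1 + T)) = 28 + 8*T/(-1 + T))
N(r(1, V(3, -4)))*(-114) + (z(6) - 1*68) = (4*(-7 + 9*((-6 - 4)*(5 + 1)))/(-1 + (-6 - 4)*(5 + 1)))*(-114) + (-7 - 1*68) = (4*(-7 + 9*(-10*6))/(-1 - 10*6))*(-114) + (-7 - 68) = (4*(-7 + 9*(-60))/(-1 - 60))*(-114) - 75 = (4*(-7 - 540)/(-61))*(-114) - 75 = (4*(-1/61)*(-547))*(-114) - 75 = (2188/61)*(-114) - 75 = -249432/61 - 75 = -254007/61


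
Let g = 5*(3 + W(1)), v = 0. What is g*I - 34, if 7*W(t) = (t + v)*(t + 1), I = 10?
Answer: 912/7 ≈ 130.29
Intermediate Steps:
W(t) = t*(1 + t)/7 (W(t) = ((t + 0)*(t + 1))/7 = (t*(1 + t))/7 = t*(1 + t)/7)
g = 115/7 (g = 5*(3 + (⅐)*1*(1 + 1)) = 5*(3 + (⅐)*1*2) = 5*(3 + 2/7) = 5*(23/7) = 115/7 ≈ 16.429)
g*I - 34 = (115/7)*10 - 34 = 1150/7 - 34 = 912/7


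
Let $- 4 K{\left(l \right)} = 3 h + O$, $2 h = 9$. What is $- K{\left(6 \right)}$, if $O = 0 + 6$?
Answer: $\frac{39}{8} \approx 4.875$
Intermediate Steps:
$O = 6$
$h = \frac{9}{2}$ ($h = \frac{1}{2} \cdot 9 = \frac{9}{2} \approx 4.5$)
$K{\left(l \right)} = - \frac{39}{8}$ ($K{\left(l \right)} = - \frac{3 \cdot \frac{9}{2} + 6}{4} = - \frac{\frac{27}{2} + 6}{4} = \left(- \frac{1}{4}\right) \frac{39}{2} = - \frac{39}{8}$)
$- K{\left(6 \right)} = \left(-1\right) \left(- \frac{39}{8}\right) = \frac{39}{8}$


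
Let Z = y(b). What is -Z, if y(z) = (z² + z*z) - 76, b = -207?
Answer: -85622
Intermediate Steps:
y(z) = -76 + 2*z² (y(z) = (z² + z²) - 76 = 2*z² - 76 = -76 + 2*z²)
Z = 85622 (Z = -76 + 2*(-207)² = -76 + 2*42849 = -76 + 85698 = 85622)
-Z = -1*85622 = -85622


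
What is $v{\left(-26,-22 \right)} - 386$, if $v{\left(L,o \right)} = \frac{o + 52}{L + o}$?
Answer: $- \frac{3093}{8} \approx -386.63$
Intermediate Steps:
$v{\left(L,o \right)} = \frac{52 + o}{L + o}$
$v{\left(-26,-22 \right)} - 386 = \frac{52 - 22}{-26 - 22} - 386 = \frac{1}{-48} \cdot 30 - 386 = \left(- \frac{1}{48}\right) 30 - 386 = - \frac{5}{8} - 386 = - \frac{3093}{8}$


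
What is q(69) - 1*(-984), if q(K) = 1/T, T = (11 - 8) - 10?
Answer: 6887/7 ≈ 983.86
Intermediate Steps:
T = -7 (T = 3 - 10 = -7)
q(K) = -⅐ (q(K) = 1/(-7) = -⅐)
q(69) - 1*(-984) = -⅐ - 1*(-984) = -⅐ + 984 = 6887/7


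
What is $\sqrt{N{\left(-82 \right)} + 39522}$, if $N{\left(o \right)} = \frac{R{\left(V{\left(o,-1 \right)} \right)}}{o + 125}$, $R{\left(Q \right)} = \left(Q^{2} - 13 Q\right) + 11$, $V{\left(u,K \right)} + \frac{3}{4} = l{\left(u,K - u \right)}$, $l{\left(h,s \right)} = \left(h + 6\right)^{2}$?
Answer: $\frac{\sqrt{24064789223}}{172} \approx 901.91$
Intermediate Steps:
$l{\left(h,s \right)} = \left(6 + h\right)^{2}$
$V{\left(u,K \right)} = - \frac{3}{4} + \left(6 + u\right)^{2}$
$R{\left(Q \right)} = 11 + Q^{2} - 13 Q$
$N{\left(o \right)} = \frac{\frac{83}{4} + \left(- \frac{3}{4} + \left(6 + o\right)^{2}\right)^{2} - 13 \left(6 + o\right)^{2}}{125 + o}$ ($N{\left(o \right)} = \frac{11 + \left(- \frac{3}{4} + \left(6 + o\right)^{2}\right)^{2} - 13 \left(- \frac{3}{4} + \left(6 + o\right)^{2}\right)}{o + 125} = \frac{11 + \left(- \frac{3}{4} + \left(6 + o\right)^{2}\right)^{2} - \left(- \frac{39}{4} + 13 \left(6 + o\right)^{2}\right)}{125 + o} = \frac{\frac{83}{4} + \left(- \frac{3}{4} + \left(6 + o\right)^{2}\right)^{2} - 13 \left(6 + o\right)^{2}}{125 + o}$)
$\sqrt{N{\left(-82 \right)} + 39522} = \sqrt{\frac{332 + \left(-3 + 4 \left(6 - 82\right)^{2}\right)^{2} - 208 \left(6 - 82\right)^{2}}{16 \left(125 - 82\right)} + 39522} = \sqrt{\frac{332 + \left(-3 + 4 \left(-76\right)^{2}\right)^{2} - 208 \left(-76\right)^{2}}{16 \cdot 43} + 39522} = \sqrt{\frac{1}{16} \cdot \frac{1}{43} \left(332 + \left(-3 + 4 \cdot 5776\right)^{2} - 1201408\right) + 39522} = \sqrt{\frac{1}{16} \cdot \frac{1}{43} \left(332 + \left(-3 + 23104\right)^{2} - 1201408\right) + 39522} = \sqrt{\frac{1}{16} \cdot \frac{1}{43} \left(332 + 23101^{2} - 1201408\right) + 39522} = \sqrt{\frac{1}{16} \cdot \frac{1}{43} \left(332 + 533656201 - 1201408\right) + 39522} = \sqrt{\frac{1}{16} \cdot \frac{1}{43} \cdot 532455125 + 39522} = \sqrt{\frac{532455125}{688} + 39522} = \sqrt{\frac{559646261}{688}} = \frac{\sqrt{24064789223}}{172}$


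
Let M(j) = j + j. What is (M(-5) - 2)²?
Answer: 144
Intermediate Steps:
M(j) = 2*j
(M(-5) - 2)² = (2*(-5) - 2)² = (-10 - 2)² = (-12)² = 144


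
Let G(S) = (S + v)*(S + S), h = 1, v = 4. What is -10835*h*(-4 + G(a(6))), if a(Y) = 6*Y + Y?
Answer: -41823100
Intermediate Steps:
a(Y) = 7*Y
G(S) = 2*S*(4 + S) (G(S) = (S + 4)*(S + S) = (4 + S)*(2*S) = 2*S*(4 + S))
-10835*h*(-4 + G(a(6))) = -10835*(-4 + 2*(7*6)*(4 + 7*6)) = -10835*(-4 + 2*42*(4 + 42)) = -10835*(-4 + 2*42*46) = -10835*(-4 + 3864) = -10835*3860 = -41823100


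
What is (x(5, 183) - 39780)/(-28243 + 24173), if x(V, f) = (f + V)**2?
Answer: 2218/2035 ≈ 1.0899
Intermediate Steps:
x(V, f) = (V + f)**2
(x(5, 183) - 39780)/(-28243 + 24173) = ((5 + 183)**2 - 39780)/(-28243 + 24173) = (188**2 - 39780)/(-4070) = (35344 - 39780)*(-1/4070) = -4436*(-1/4070) = 2218/2035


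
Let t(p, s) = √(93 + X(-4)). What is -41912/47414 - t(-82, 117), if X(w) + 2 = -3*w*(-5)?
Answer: -20956/23707 - √31 ≈ -6.4517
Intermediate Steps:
X(w) = -2 + 15*w (X(w) = -2 - 3*w*(-5) = -2 + 15*w)
t(p, s) = √31 (t(p, s) = √(93 + (-2 + 15*(-4))) = √(93 + (-2 - 60)) = √(93 - 62) = √31)
-41912/47414 - t(-82, 117) = -41912/47414 - √31 = -41912*1/47414 - √31 = -20956/23707 - √31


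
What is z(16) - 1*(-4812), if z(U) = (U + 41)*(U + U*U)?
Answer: 20316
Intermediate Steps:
z(U) = (41 + U)*(U + U**2)
z(16) - 1*(-4812) = 16*(41 + 16**2 + 42*16) - 1*(-4812) = 16*(41 + 256 + 672) + 4812 = 16*969 + 4812 = 15504 + 4812 = 20316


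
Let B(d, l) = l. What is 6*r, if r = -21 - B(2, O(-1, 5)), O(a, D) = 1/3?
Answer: -128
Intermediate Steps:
O(a, D) = 1/3
r = -64/3 (r = -21 - 1*1/3 = -21 - 1/3 = -64/3 ≈ -21.333)
6*r = 6*(-64/3) = -128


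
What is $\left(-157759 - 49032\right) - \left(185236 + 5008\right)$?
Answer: $-397035$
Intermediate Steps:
$\left(-157759 - 49032\right) - \left(185236 + 5008\right) = -206791 - 190244 = -397035$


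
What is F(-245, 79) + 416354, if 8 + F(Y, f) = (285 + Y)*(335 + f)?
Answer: 432906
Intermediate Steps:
F(Y, f) = -8 + (285 + Y)*(335 + f)
F(-245, 79) + 416354 = (95467 + 285*79 + 335*(-245) - 245*79) + 416354 = (95467 + 22515 - 82075 - 19355) + 416354 = 16552 + 416354 = 432906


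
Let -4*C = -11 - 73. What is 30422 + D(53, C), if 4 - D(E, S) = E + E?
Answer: 30320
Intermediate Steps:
C = 21 (C = -(-11 - 73)/4 = -1/4*(-84) = 21)
D(E, S) = 4 - 2*E (D(E, S) = 4 - (E + E) = 4 - 2*E)
30422 + D(53, C) = 30422 + (4 - 2*53) = 30422 + (4 - 106) = 30422 - 102 = 30320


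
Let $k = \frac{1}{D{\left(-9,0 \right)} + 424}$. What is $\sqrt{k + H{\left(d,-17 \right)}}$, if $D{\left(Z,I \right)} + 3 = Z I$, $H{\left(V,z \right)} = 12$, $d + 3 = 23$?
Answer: $\frac{\sqrt{2127313}}{421} \approx 3.4644$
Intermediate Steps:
$d = 20$ ($d = -3 + 23 = 20$)
$D{\left(Z,I \right)} = -3 + I Z$ ($D{\left(Z,I \right)} = -3 + Z I = -3 + I Z$)
$k = \frac{1}{421}$ ($k = \frac{1}{\left(-3 + 0 \left(-9\right)\right) + 424} = \frac{1}{\left(-3 + 0\right) + 424} = \frac{1}{-3 + 424} = \frac{1}{421} \approx 0.0023753$)
$\sqrt{k + H{\left(d,-17 \right)}} = \sqrt{\frac{1}{421} + 12} = \sqrt{\frac{5053}{421}} = \frac{\sqrt{2127313}}{421}$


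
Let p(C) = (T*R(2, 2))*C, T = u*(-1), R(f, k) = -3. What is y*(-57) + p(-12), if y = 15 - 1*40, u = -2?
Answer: 1497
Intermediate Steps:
T = 2 (T = -2*(-1) = 2)
p(C) = -6*C (p(C) = (2*(-3))*C = -6*C)
y = -25 (y = 15 - 40 = -25)
y*(-57) + p(-12) = -25*(-57) - 6*(-12) = 1425 + 72 = 1497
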